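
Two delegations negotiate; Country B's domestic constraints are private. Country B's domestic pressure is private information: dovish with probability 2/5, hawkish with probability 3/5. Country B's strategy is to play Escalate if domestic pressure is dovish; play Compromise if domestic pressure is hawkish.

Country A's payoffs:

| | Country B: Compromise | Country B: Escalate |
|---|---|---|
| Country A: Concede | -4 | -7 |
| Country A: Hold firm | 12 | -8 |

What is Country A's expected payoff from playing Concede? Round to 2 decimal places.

-5.20

E[Concede] = 2/5·(-7) + 3/5·(-4) = (-14/5) + (-12/5) = -26/5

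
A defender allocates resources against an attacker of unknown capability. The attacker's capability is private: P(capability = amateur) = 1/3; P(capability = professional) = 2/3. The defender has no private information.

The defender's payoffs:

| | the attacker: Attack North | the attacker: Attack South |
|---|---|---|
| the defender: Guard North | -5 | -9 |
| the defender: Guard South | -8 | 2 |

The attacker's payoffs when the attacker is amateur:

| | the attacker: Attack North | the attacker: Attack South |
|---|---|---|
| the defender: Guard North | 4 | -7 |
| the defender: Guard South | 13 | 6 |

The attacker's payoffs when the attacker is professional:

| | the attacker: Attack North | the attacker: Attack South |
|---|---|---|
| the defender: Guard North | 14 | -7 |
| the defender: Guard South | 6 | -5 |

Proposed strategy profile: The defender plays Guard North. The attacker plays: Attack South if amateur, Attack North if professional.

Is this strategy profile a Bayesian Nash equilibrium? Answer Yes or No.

No

The defender plays Guard North: E[Guard North] = 1/3·(-9) + 2/3·(-5) = -19/3; E[Guard South] = -14/3. Not best-responding. ✗
The attacker (capability amateur), facing Guard North: Attack North gives 4, Attack South gives -7. Proposed Attack South is not best — profitable deviation exists. ✗
The attacker (capability professional), facing Guard North: Attack North gives 14, Attack South gives -7. Proposed Attack North is best. ✓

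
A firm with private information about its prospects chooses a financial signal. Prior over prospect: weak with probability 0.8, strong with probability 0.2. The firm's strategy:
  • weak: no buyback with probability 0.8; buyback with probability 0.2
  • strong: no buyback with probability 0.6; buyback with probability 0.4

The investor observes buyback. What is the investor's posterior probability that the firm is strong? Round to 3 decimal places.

0.333

P(buyback) = 0.8·0.2 + 0.2·0.4 = 0.24
P(strong | buyback) = (0.2·0.4) / 0.24 = 0.08 / 0.24 = 0.333333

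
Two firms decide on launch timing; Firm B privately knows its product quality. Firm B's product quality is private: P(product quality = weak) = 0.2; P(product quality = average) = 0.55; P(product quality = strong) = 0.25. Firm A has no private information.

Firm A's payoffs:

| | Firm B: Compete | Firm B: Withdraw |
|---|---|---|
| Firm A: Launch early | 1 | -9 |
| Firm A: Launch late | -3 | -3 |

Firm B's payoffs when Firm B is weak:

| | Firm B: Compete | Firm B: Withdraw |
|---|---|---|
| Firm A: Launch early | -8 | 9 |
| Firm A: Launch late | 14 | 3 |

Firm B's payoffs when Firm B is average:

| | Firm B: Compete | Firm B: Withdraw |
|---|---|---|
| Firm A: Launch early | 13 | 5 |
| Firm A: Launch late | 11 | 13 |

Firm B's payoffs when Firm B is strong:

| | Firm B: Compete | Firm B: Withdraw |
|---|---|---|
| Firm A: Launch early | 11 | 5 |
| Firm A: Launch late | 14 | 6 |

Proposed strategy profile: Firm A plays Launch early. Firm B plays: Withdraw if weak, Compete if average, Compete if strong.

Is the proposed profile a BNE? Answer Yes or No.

Yes

A profile is a BNE iff every type of every player is best-responding given beliefs about the other side.
Firm A plays Launch early: E[Launch early] = 0.2·(-9) + 0.55·(1) + 0.25·(1) = -1; E[Launch late] = -3. Best-responding. ✓
Firm B (product quality weak), facing Launch early: Compete gives -8, Withdraw gives 9. Proposed Withdraw is best. ✓
Firm B (product quality average), facing Launch early: Compete gives 13, Withdraw gives 5. Proposed Compete is best. ✓
Firm B (product quality strong), facing Launch early: Compete gives 11, Withdraw gives 5. Proposed Compete is best. ✓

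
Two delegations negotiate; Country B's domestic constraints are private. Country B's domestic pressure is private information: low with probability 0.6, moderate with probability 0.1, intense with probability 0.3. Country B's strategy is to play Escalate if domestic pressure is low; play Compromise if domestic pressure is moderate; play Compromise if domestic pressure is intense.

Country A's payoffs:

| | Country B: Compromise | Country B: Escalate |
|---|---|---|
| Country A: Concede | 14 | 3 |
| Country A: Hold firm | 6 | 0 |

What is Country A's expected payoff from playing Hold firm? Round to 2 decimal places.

2.40

E[Hold firm] = 0.6·0 + 0.1·6 + 0.3·6 = 0 + 0.6 + 1.8 = 2.4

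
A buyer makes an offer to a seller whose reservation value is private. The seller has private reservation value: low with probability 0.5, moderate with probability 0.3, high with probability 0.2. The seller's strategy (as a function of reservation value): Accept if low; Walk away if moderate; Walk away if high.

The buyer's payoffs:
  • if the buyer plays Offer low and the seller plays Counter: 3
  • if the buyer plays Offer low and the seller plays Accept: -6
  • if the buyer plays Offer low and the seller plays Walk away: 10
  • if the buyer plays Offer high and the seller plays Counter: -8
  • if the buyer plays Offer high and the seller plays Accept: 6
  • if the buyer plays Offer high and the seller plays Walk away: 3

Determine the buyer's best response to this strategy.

E[Offer low] = 0.5·(-6) + 0.3·(10) + 0.2·(10) = 2
E[Offer high] = 0.5·(6) + 0.3·(3) + 0.2·(3) = 4.5
Best response: Offer high (4.5 is the largest).

Offer high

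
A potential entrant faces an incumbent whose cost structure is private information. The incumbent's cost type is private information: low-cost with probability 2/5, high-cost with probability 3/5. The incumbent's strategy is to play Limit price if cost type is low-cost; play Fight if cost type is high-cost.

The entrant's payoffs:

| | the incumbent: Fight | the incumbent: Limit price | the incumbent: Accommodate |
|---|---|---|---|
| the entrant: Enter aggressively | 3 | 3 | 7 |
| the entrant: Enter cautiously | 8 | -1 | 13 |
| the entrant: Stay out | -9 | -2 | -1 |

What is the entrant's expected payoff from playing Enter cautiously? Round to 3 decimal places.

4.400

Take the expectation over the incumbent's cost type, weighting each type's action by its prior probability.
E[Enter cautiously] = 2/5·(-1) + 3/5·8 = (-2/5) + 24/5 = 22/5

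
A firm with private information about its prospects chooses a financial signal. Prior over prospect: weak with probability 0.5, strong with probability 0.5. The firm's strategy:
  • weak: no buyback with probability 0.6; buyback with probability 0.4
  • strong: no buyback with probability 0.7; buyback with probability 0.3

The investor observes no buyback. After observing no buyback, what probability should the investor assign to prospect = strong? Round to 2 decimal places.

P(no buyback) = 0.5·0.6 + 0.5·0.7 = 0.65
P(strong | no buyback) = (0.5·0.7) / 0.65 = 0.35 / 0.65 = 0.538462

0.54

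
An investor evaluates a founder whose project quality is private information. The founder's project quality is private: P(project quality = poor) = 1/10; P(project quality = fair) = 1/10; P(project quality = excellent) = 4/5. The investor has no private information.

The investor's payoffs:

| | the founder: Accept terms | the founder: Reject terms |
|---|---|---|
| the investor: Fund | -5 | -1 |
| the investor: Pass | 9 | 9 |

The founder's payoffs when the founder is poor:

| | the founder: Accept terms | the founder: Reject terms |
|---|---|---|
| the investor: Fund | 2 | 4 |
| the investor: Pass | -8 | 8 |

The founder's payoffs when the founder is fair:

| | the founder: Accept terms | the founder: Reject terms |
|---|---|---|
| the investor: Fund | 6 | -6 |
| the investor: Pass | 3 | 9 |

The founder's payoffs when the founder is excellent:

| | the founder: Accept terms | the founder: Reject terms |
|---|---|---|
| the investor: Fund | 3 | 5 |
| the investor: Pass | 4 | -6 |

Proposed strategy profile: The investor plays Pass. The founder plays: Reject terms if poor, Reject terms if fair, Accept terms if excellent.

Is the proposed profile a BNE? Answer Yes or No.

The investor plays Pass: E[Pass] = 1/10·(9) + 1/10·(9) + 4/5·(9) = 9; E[Fund] = -21/5. Best-responding. ✓
The founder (project quality poor), facing Pass: Accept terms gives -8, Reject terms gives 8. Proposed Reject terms is best. ✓
The founder (project quality fair), facing Pass: Accept terms gives 3, Reject terms gives 9. Proposed Reject terms is best. ✓
The founder (project quality excellent), facing Pass: Accept terms gives 4, Reject terms gives -6. Proposed Accept terms is best. ✓

Yes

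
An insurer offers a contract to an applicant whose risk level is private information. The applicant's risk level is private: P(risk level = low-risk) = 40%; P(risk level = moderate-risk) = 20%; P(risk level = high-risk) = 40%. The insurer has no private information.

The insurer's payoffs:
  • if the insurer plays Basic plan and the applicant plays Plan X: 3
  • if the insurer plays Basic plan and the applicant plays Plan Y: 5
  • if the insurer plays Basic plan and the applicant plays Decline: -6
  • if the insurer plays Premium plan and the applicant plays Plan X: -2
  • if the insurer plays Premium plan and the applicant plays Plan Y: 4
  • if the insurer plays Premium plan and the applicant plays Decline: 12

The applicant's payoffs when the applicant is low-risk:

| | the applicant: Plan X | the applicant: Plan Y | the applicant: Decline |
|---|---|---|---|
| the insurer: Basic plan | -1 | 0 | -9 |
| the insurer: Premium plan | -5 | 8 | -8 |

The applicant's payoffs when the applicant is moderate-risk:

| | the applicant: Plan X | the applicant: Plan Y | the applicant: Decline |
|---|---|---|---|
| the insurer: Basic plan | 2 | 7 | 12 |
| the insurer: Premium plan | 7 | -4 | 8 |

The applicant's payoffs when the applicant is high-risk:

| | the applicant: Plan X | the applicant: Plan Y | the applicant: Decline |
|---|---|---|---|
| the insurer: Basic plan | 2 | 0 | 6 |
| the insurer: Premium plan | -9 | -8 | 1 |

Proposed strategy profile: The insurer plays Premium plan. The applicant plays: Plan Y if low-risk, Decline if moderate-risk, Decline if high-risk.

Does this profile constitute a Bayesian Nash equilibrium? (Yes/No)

The insurer plays Premium plan: E[Premium plan] = 0.4·(4) + 0.2·(12) + 0.4·(12) = 8.8; E[Basic plan] = -1.6. Best-responding. ✓
The applicant (risk level low-risk), facing Premium plan: Plan X gives -5, Plan Y gives 8, Decline gives -8. Proposed Plan Y is best. ✓
The applicant (risk level moderate-risk), facing Premium plan: Plan X gives 7, Plan Y gives -4, Decline gives 8. Proposed Decline is best. ✓
The applicant (risk level high-risk), facing Premium plan: Plan X gives -9, Plan Y gives -8, Decline gives 1. Proposed Decline is best. ✓

Yes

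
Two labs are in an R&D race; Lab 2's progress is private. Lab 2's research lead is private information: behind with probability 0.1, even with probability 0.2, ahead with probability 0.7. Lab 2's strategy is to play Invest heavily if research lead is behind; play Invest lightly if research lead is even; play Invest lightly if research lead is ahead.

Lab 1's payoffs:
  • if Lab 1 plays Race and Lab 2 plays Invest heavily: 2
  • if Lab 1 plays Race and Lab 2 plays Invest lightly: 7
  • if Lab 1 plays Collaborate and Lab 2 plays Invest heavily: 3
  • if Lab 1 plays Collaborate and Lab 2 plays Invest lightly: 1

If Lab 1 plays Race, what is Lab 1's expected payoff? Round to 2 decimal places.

E[Race] = 0.1·2 + 0.2·7 + 0.7·7 = 0.2 + 1.4 + 4.9 = 6.5

6.50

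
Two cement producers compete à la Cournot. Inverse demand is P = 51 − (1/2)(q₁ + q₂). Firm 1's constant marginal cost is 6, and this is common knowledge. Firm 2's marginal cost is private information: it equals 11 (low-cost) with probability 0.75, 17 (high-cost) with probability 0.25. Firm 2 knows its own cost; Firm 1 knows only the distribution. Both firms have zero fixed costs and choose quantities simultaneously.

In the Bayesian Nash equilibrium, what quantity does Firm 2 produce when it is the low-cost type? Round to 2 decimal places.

Type-c best response for Firm 2: q₂(c) = (51 − c) − q₁/2.
Firm 1 maximizes expected profit; its first-order condition is 51 − q₁ − (1/2)E[q₂] − 6 = 0.
Substituting E[q₂] and solving: E[c₂] = 12.5, so q₁ = (51 − 2·6 + 12.5)/(3/2) = 34.3333.
q₂(low-cost) = (51 − 11 − (1/2)·34.3333) = 22.8333.

22.83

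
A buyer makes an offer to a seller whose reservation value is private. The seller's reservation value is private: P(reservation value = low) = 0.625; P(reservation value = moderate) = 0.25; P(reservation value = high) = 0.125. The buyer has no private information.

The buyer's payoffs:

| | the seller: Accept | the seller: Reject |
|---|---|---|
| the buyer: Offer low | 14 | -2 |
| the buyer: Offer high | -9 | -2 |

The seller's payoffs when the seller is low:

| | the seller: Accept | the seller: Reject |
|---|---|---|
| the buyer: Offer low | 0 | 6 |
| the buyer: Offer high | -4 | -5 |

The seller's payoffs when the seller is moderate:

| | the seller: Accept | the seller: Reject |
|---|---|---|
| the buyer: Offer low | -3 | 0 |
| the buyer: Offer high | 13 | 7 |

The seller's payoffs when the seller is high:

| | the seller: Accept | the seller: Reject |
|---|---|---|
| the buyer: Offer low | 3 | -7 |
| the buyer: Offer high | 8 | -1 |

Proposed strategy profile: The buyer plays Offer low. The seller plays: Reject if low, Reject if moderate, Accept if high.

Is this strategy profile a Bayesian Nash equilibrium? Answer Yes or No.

Yes

A profile is a BNE iff every type of every player is best-responding given beliefs about the other side.
The buyer plays Offer low: E[Offer low] = 0.625·(-2) + 0.25·(-2) + 0.125·(14) = 0; E[Offer high] = -2.875. Best-responding. ✓
The seller (reservation value low), facing Offer low: Accept gives 0, Reject gives 6. Proposed Reject is best. ✓
The seller (reservation value moderate), facing Offer low: Accept gives -3, Reject gives 0. Proposed Reject is best. ✓
The seller (reservation value high), facing Offer low: Accept gives 3, Reject gives -7. Proposed Accept is best. ✓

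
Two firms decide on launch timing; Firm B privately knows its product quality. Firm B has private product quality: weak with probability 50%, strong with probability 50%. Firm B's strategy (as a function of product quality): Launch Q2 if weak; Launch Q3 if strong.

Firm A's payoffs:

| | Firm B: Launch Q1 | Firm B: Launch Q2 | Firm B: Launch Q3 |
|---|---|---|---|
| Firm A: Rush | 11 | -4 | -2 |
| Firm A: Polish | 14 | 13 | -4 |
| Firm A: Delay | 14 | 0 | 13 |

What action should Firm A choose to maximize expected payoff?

Delay

Compute Firm A's expected payoff for each action, taking the expectation over Firm B's type.
E[Rush] = 0.5·(-4) + 0.5·(-2) = -3
E[Polish] = 0.5·(13) + 0.5·(-4) = 4.5
E[Delay] = 0.5·(0) + 0.5·(13) = 6.5
Best response: Delay (6.5 is the largest).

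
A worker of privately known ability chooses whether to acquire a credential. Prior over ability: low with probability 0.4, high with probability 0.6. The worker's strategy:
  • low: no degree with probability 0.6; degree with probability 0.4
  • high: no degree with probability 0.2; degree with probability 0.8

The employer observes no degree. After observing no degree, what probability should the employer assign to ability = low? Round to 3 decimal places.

0.667

P(no degree) = 0.4·0.6 + 0.6·0.2 = 0.36
P(low | no degree) = (0.4·0.6) / 0.36 = 0.24 / 0.36 = 0.666667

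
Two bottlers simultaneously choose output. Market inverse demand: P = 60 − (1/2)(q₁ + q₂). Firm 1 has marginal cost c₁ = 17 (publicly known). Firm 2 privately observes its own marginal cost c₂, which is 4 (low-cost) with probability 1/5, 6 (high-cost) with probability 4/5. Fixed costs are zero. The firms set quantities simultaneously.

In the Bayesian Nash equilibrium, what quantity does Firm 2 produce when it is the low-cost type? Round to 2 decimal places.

45.47

Firm 2 with cost c maximizes (60 − (1/2)(q₁+q₂) − c)·q₂, giving q₂(c) = (60 − c − (1/2)q₁).
E[c₂] = 1/5·4 + 4/5·6 = 5.6
Firm 1's FOC against E[q₂] yields q₁ = (60 − 2·17 + E[c₂])/(3/2) = (60 − 34 + 5.6)/(3/2) = 21.0667.
q₂(low-cost) = (60 − 4 − (1/2)·21.0667) = 45.4667.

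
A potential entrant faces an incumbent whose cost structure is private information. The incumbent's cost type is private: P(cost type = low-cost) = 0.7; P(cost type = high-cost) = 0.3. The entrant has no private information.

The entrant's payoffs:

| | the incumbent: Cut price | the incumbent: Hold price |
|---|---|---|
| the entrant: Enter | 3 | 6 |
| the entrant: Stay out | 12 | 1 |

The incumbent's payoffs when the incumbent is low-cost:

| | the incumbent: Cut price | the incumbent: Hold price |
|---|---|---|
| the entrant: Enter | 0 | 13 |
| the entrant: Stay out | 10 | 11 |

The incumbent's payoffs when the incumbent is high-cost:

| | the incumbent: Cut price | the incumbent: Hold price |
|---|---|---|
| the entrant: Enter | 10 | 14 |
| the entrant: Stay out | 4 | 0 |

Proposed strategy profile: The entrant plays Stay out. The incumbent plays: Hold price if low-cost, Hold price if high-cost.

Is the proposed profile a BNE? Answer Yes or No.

No

The entrant plays Stay out: E[Stay out] = 0.7·(1) + 0.3·(1) = 1; E[Enter] = 6. Not best-responding. ✗
The incumbent (cost type low-cost), facing Stay out: Cut price gives 10, Hold price gives 11. Proposed Hold price is best. ✓
The incumbent (cost type high-cost), facing Stay out: Cut price gives 4, Hold price gives 0. Proposed Hold price is not best — profitable deviation exists. ✗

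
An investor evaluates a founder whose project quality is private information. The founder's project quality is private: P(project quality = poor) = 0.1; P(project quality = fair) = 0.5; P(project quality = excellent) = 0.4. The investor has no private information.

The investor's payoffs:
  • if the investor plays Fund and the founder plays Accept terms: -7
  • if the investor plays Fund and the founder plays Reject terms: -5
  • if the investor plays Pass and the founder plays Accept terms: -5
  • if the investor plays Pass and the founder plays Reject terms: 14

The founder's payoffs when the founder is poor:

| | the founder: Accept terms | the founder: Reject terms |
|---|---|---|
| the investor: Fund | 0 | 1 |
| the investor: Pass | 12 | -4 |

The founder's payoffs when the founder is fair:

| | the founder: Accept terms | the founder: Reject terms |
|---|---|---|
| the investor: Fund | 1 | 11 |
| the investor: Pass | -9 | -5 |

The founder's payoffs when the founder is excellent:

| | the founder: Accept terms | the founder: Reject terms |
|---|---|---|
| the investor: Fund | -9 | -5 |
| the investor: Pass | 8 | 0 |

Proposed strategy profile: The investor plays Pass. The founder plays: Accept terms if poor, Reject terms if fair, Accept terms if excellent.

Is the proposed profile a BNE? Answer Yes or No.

The investor plays Pass: E[Pass] = 0.1·(-5) + 0.5·(14) + 0.4·(-5) = 4.5; E[Fund] = -6. Best-responding. ✓
The founder (project quality poor), facing Pass: Accept terms gives 12, Reject terms gives -4. Proposed Accept terms is best. ✓
The founder (project quality fair), facing Pass: Accept terms gives -9, Reject terms gives -5. Proposed Reject terms is best. ✓
The founder (project quality excellent), facing Pass: Accept terms gives 8, Reject terms gives 0. Proposed Accept terms is best. ✓

Yes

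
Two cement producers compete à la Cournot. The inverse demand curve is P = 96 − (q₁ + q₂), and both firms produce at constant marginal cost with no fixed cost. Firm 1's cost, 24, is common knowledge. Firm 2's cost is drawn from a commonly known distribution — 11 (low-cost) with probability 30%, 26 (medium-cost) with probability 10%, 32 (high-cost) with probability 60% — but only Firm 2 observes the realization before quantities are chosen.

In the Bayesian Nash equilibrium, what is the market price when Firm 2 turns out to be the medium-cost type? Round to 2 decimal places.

Type-c best response for Firm 2: q₂(c) = (96 − c)/2 − q₁/2.
Firm 1 maximizes expected profit; its first-order condition is 96 − 2q₁ − E[q₂] − 24 = 0.
Substituting E[q₂] and solving: E[c₂] = 25.1, so q₁ = (96 − 2·24 + 25.1)/3 = 24.3667.
q₂(medium-cost) = 22.8167, so P = 96 − (24.3667 + 22.8167) = 48.8167.

48.82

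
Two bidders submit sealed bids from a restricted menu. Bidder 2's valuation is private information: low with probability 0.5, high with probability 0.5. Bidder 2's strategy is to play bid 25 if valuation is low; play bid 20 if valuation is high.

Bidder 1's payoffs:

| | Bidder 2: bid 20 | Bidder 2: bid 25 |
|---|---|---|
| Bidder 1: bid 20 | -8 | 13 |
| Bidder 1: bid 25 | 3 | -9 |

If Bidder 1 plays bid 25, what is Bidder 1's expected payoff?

-3

E[bid 25] = 0.5·(-9) + 0.5·3 = (-4.5) + 1.5 = -3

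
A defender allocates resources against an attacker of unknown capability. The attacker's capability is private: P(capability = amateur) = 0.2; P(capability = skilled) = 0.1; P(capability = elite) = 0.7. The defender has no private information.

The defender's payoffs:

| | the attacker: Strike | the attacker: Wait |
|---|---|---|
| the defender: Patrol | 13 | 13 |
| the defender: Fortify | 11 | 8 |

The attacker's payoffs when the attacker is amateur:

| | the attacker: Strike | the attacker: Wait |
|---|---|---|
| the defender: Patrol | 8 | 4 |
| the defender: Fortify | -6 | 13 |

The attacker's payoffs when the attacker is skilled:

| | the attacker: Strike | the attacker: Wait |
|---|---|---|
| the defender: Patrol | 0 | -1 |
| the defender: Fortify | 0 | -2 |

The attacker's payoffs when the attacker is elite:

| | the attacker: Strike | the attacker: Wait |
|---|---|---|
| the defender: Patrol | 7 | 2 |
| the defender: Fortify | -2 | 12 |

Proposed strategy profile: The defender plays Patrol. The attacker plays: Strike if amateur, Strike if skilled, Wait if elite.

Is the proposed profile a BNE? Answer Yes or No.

No

A profile is a BNE iff every type of every player is best-responding given beliefs about the other side.
The defender plays Patrol: E[Patrol] = 0.2·(13) + 0.1·(13) + 0.7·(13) = 13; E[Fortify] = 8.9. Best-responding. ✓
The attacker (capability amateur), facing Patrol: Strike gives 8, Wait gives 4. Proposed Strike is best. ✓
The attacker (capability skilled), facing Patrol: Strike gives 0, Wait gives -1. Proposed Strike is best. ✓
The attacker (capability elite), facing Patrol: Strike gives 7, Wait gives 2. Proposed Wait is not best — profitable deviation exists. ✗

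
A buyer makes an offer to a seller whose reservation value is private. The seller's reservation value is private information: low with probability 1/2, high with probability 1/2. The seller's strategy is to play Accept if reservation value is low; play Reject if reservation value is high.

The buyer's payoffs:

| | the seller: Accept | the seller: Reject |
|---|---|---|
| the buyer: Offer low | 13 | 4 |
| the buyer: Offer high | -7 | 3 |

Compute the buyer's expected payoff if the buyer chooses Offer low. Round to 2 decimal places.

Take the expectation over the seller's reservation value, weighting each type's action by its prior probability.
E[Offer low] = 1/2·13 + 1/2·4 = 13/2 + 2 = 17/2

8.50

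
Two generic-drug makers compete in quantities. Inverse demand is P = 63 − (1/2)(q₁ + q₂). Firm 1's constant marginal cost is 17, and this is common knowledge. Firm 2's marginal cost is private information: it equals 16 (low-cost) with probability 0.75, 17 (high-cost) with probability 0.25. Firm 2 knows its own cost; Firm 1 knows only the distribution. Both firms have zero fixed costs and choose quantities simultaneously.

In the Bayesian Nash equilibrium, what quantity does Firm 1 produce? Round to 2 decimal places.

Type-c best response for Firm 2: q₂(c) = (63 − c) − q₁/2.
Firm 1 maximizes expected profit; its first-order condition is 63 − q₁ − (1/2)E[q₂] − 17 = 0.
Substituting E[q₂] and solving: E[c₂] = 16.25, so q₁ = (63 − 2·17 + 16.25)/(3/2) = 30.1667.

30.17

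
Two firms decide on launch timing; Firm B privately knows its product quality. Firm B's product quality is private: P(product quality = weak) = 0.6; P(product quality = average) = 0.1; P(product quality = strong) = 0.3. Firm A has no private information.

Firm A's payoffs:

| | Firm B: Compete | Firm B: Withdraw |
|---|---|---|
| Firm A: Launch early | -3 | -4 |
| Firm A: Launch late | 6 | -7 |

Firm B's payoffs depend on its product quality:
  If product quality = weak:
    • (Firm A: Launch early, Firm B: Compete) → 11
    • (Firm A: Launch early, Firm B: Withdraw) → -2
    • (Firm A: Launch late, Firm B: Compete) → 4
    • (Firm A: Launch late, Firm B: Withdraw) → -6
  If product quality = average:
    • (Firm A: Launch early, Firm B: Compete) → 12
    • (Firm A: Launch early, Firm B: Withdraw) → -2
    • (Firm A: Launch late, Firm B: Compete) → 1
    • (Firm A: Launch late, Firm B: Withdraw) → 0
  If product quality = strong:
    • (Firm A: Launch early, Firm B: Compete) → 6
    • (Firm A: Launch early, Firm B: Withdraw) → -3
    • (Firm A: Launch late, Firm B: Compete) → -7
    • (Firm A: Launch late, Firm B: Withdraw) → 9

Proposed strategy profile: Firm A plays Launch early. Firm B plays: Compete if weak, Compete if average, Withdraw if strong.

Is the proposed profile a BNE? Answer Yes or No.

Firm A plays Launch early: E[Launch early] = 0.6·(-3) + 0.1·(-3) + 0.3·(-4) = -3.3; E[Launch late] = 2.1. Not best-responding. ✗
Firm B (product quality weak), facing Launch early: Compete gives 11, Withdraw gives -2. Proposed Compete is best. ✓
Firm B (product quality average), facing Launch early: Compete gives 12, Withdraw gives -2. Proposed Compete is best. ✓
Firm B (product quality strong), facing Launch early: Compete gives 6, Withdraw gives -3. Proposed Withdraw is not best — profitable deviation exists. ✗

No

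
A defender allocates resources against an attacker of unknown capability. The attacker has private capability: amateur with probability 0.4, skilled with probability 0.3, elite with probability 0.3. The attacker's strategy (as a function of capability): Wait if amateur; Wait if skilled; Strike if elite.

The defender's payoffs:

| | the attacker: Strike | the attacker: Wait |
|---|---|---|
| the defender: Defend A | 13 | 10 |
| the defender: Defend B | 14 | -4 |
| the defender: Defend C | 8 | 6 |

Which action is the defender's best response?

Defend A

Compute the defender's expected payoff for each action, taking the expectation over the attacker's type.
E[Defend A] = 0.4·(10) + 0.3·(10) + 0.3·(13) = 10.9
E[Defend B] = 0.4·(-4) + 0.3·(-4) + 0.3·(14) = 1.4
E[Defend C] = 0.4·(6) + 0.3·(6) + 0.3·(8) = 6.6
Best response: Defend A (10.9 is the largest).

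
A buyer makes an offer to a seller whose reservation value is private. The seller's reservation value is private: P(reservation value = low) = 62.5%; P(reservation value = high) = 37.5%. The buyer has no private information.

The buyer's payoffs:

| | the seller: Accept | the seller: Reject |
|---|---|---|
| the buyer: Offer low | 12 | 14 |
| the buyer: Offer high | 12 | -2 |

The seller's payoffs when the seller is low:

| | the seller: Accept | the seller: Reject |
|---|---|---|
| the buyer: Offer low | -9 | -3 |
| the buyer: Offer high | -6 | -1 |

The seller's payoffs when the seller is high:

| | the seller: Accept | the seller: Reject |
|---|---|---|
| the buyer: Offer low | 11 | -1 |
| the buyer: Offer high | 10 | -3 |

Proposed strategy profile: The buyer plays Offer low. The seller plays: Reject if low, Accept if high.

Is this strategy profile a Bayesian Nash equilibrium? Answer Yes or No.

A profile is a BNE iff every type of every player is best-responding given beliefs about the other side.
The buyer plays Offer low: E[Offer low] = 0.625·(14) + 0.375·(12) = 13.25; E[Offer high] = 3.25. Best-responding. ✓
The seller (reservation value low), facing Offer low: Accept gives -9, Reject gives -3. Proposed Reject is best. ✓
The seller (reservation value high), facing Offer low: Accept gives 11, Reject gives -1. Proposed Accept is best. ✓

Yes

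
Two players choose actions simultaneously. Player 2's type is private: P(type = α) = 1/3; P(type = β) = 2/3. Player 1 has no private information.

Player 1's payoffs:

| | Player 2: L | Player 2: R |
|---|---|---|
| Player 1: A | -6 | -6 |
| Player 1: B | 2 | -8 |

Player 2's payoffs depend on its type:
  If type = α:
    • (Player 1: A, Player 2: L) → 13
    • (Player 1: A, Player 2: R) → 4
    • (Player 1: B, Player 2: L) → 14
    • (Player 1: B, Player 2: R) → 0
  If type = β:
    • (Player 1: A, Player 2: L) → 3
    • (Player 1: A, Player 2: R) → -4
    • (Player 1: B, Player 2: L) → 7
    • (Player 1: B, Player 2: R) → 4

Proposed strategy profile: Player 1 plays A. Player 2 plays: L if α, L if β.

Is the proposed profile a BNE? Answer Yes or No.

No

A profile is a BNE iff every type of every player is best-responding given beliefs about the other side.
Player 1 plays A: E[A] = 1/3·(-6) + 2/3·(-6) = -6; E[B] = 2. Not best-responding. ✗
Player 2 (type α), facing A: L gives 13, R gives 4. Proposed L is best. ✓
Player 2 (type β), facing A: L gives 3, R gives -4. Proposed L is best. ✓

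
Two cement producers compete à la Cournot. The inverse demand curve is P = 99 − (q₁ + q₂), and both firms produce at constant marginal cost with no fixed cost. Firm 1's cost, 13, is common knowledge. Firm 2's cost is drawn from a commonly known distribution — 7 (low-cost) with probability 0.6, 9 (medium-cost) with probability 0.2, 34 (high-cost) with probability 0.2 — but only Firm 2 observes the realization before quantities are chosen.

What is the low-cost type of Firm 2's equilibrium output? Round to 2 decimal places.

Firm 2 with cost c maximizes (99 − (q₁+q₂) − c)·q₂, giving q₂(c) = (99 − c − q₁)/2.
E[c₂] = 0.6·7 + 0.2·9 + 0.2·34 = 12.8
Firm 1's FOC against E[q₂] yields q₁ = (99 − 2·13 + E[c₂])/3 = (99 − 26 + 12.8)/3 = 28.6.
q₂(low-cost) = (99 − 7 − 28.6)/2 = 31.7.

31.70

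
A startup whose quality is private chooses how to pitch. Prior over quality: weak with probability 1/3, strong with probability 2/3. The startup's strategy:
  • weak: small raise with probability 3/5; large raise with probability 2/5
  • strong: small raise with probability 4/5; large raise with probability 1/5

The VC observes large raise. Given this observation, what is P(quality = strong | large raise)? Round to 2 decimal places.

Apply Bayes' rule using the sender's strategy as the likelihood.
P(large raise) = (1/3)·(2/5) + (2/3)·(1/5) = 4/15
P(strong | large raise) = ((2/3)·(1/5)) / (4/15) = (2/15) / (4/15) = 1/2

0.50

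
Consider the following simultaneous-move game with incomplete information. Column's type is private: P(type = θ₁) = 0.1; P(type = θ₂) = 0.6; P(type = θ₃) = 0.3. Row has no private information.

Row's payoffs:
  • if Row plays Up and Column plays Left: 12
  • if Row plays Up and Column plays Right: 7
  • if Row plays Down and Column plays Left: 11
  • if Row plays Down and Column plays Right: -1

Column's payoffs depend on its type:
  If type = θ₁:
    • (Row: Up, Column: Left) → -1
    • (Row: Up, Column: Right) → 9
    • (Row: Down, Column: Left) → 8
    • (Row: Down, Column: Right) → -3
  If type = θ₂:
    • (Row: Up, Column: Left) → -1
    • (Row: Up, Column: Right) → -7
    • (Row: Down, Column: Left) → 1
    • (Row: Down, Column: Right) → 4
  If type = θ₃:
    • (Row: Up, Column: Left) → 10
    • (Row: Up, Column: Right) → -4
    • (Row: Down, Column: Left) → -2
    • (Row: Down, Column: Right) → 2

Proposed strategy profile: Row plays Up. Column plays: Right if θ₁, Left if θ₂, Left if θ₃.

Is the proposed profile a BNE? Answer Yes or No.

Yes

Row plays Up: E[Up] = 0.1·(7) + 0.6·(12) + 0.3·(12) = 11.5; E[Down] = 9.8. Best-responding. ✓
Column (type θ₁), facing Up: Left gives -1, Right gives 9. Proposed Right is best. ✓
Column (type θ₂), facing Up: Left gives -1, Right gives -7. Proposed Left is best. ✓
Column (type θ₃), facing Up: Left gives 10, Right gives -4. Proposed Left is best. ✓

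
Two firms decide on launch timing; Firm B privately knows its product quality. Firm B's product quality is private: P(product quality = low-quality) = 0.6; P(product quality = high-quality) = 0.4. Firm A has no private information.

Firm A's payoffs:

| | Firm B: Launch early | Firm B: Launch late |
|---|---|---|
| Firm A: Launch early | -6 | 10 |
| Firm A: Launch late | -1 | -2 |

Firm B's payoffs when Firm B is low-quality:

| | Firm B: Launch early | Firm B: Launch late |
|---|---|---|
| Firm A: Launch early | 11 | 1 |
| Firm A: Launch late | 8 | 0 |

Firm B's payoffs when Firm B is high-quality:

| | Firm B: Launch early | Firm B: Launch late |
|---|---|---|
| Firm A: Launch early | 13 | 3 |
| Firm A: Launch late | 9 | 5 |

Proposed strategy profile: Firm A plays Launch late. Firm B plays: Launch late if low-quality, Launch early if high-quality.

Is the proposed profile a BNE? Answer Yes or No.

No

A profile is a BNE iff every type of every player is best-responding given beliefs about the other side.
Firm A plays Launch late: E[Launch late] = 0.6·(-2) + 0.4·(-1) = -1.6; E[Launch early] = 3.6. Not best-responding. ✗
Firm B (product quality low-quality), facing Launch late: Launch early gives 8, Launch late gives 0. Proposed Launch late is not best — profitable deviation exists. ✗
Firm B (product quality high-quality), facing Launch late: Launch early gives 9, Launch late gives 5. Proposed Launch early is best. ✓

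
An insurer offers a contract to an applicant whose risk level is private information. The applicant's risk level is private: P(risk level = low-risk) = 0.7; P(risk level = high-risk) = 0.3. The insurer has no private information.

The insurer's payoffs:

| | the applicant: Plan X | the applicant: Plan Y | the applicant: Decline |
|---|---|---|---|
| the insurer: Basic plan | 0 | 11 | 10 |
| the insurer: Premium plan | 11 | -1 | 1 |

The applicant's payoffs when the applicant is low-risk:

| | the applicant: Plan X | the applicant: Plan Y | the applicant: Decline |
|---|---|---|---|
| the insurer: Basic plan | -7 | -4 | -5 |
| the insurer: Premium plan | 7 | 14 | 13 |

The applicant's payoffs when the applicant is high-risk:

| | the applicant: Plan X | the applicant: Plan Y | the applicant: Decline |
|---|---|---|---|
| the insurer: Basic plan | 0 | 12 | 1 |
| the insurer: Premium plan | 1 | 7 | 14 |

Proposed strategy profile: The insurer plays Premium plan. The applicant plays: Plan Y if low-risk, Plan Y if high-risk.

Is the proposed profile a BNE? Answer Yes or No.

No

A profile is a BNE iff every type of every player is best-responding given beliefs about the other side.
The insurer plays Premium plan: E[Premium plan] = 0.7·(-1) + 0.3·(-1) = -1; E[Basic plan] = 11. Not best-responding. ✗
The applicant (risk level low-risk), facing Premium plan: Plan X gives 7, Plan Y gives 14, Decline gives 13. Proposed Plan Y is best. ✓
The applicant (risk level high-risk), facing Premium plan: Plan X gives 1, Plan Y gives 7, Decline gives 14. Proposed Plan Y is not best — profitable deviation exists. ✗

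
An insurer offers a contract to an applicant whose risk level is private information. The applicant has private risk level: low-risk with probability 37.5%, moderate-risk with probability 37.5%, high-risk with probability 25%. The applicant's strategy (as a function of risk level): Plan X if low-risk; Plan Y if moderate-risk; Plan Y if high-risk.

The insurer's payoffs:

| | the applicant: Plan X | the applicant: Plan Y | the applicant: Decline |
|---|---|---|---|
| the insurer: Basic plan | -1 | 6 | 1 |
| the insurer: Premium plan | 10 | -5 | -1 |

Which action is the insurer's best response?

Basic plan

E[Basic plan] = 0.375·(-1) + 0.375·(6) + 0.25·(6) = 3.375
E[Premium plan] = 0.375·(10) + 0.375·(-5) + 0.25·(-5) = 0.625
Best response: Basic plan (3.375 is the largest).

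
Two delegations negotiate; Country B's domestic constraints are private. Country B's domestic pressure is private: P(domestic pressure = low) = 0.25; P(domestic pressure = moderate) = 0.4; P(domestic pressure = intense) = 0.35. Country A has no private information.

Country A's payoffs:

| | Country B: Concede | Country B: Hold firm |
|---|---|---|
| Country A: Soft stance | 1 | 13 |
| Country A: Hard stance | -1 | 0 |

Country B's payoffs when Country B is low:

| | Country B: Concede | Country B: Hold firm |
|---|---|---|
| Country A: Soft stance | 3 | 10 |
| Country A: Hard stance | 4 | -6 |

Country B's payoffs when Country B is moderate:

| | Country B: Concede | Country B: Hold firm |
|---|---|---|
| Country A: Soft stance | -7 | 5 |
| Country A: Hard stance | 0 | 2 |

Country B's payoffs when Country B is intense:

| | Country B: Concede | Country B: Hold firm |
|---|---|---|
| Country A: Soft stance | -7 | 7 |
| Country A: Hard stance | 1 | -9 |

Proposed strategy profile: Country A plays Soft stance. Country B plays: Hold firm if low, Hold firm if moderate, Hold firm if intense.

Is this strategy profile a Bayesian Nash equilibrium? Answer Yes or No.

Yes

A profile is a BNE iff every type of every player is best-responding given beliefs about the other side.
Country A plays Soft stance: E[Soft stance] = 0.25·(13) + 0.4·(13) + 0.35·(13) = 13; E[Hard stance] = 0. Best-responding. ✓
Country B (domestic pressure low), facing Soft stance: Concede gives 3, Hold firm gives 10. Proposed Hold firm is best. ✓
Country B (domestic pressure moderate), facing Soft stance: Concede gives -7, Hold firm gives 5. Proposed Hold firm is best. ✓
Country B (domestic pressure intense), facing Soft stance: Concede gives -7, Hold firm gives 7. Proposed Hold firm is best. ✓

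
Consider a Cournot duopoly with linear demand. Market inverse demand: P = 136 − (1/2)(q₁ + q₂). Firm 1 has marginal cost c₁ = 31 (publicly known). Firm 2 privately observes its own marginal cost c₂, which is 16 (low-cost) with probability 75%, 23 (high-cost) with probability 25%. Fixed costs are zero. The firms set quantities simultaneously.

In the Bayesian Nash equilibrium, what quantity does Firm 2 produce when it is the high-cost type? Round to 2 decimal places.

82.42

Type-c best response for Firm 2: q₂(c) = (136 − c) − q₁/2.
Firm 1 maximizes expected profit; its first-order condition is 136 − q₁ − (1/2)E[q₂] − 31 = 0.
Substituting E[q₂] and solving: E[c₂] = 17.75, so q₁ = (136 − 2·31 + 17.75)/(3/2) = 61.1667.
q₂(high-cost) = (136 − 23 − (1/2)·61.1667) = 82.4167.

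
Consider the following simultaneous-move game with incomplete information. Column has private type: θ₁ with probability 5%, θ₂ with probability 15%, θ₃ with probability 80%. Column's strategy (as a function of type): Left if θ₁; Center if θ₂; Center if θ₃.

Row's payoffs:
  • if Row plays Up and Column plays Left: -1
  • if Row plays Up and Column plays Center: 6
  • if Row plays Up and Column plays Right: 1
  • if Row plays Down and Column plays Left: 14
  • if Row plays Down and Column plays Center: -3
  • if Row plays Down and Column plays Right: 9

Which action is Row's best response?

Up

E[Up] = 0.05·(-1) + 0.15·(6) + 0.8·(6) = 5.65
E[Down] = 0.05·(14) + 0.15·(-3) + 0.8·(-3) = -2.15
Best response: Up (5.65 is the largest).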